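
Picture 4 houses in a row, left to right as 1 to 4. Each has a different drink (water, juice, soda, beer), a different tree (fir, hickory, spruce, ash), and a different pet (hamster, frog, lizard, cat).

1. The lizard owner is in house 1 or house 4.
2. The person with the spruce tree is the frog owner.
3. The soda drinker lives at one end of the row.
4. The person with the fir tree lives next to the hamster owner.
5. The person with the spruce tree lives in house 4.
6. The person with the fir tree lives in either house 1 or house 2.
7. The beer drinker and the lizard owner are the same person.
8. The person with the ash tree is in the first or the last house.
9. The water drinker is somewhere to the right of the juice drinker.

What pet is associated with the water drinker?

By clue 5, the person with the spruce tree is in house 4.
That leaves ash as the tree for house 1.
House 3 tree: only hickory fits.
Clue 2 places the frog owner in house 4.
That leaves fir as the tree for house 2.
The only pet still possible for house 1 is lizard.
The only pet still possible for house 2 is cat.
That leaves hamster as the pet for house 3.
By clue 7, the beer drinker is in house 1.
So house 2 gets juice for drink.
House 3's drink must be water (nothing else left).
House 4's drink must be soda (nothing else left).
So: house 1 = beer/ash/lizard, house 2 = juice/fir/cat, house 3 = water/hickory/hamster, house 4 = soda/spruce/frog.

hamster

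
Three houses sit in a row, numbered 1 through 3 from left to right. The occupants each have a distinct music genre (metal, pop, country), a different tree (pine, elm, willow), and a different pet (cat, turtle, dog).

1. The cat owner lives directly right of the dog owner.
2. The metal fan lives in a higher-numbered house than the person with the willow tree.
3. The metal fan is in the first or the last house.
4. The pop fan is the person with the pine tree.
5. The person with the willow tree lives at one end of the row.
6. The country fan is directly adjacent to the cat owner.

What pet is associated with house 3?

The metal fan is in house 3 (clue 3).
Clue 5 places the person with the willow tree in house 1.
By clue 4, the pop fan is in house 2.
Clue 4: the person with the pine tree is in house 2.
The only music genre still possible for house 1 is country.
House 3 tree: only elm fits.
Clue 6: the cat owner is in house 2.
So house 1 gets dog for pet.
The only pet still possible for house 3 is turtle.
So: house 1 = country/willow/dog, house 2 = pop/pine/cat, house 3 = metal/elm/turtle.

turtle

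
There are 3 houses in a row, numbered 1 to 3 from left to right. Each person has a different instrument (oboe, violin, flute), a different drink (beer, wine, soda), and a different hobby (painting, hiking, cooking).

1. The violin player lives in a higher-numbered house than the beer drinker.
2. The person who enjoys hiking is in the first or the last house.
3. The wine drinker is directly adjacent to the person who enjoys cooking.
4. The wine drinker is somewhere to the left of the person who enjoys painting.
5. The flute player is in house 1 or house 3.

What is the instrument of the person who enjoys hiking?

That leaves soda as the drink for house 3.
The flute player is narrowed to house 1 or 3; consider each.
Placing it in house 3 leads to a contradiction, so it's in house 1.
The oboe player is narrowed to house 2 or 3; consider each.
Placing it in house 3 leads to a contradiction, so it's in house 2.
That leaves violin as the instrument for house 3.
The beer drinker is narrowed to house 1 or 2; consider each.
Placing it in house 1 leads to a contradiction, so it's in house 2.
That leaves wine as the drink for house 1.
Clue 3: the person who enjoys cooking is in house 2.
So house 1 gets hiking for hobby.
That leaves painting as the hobby for house 3.
So: house 1 = flute/wine/hiking, house 2 = oboe/beer/cooking, house 3 = violin/soda/painting.

flute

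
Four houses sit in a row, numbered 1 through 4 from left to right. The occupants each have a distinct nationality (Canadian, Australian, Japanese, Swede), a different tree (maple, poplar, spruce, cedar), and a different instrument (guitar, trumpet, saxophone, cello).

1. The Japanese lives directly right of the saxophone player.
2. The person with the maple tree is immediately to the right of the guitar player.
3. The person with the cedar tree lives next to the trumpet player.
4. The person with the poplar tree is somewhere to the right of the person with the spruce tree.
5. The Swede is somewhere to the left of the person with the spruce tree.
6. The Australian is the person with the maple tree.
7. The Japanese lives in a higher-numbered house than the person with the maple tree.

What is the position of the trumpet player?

2

House 1's tree must be cedar (nothing else left).
That leaves poplar as the tree for house 4.
By clue 3, the trumpet player is in house 2.
House 3's instrument must be saxophone (nothing else left).
The only instrument still possible for house 4 is cello.
The Japanese is in house 4 (clue 1).
From clue 2, the person with the maple tree must be in house 2.
From clue 6, the Australian must be in house 2.
House 1 nationality: only Swede fits.
The only nationality still possible for house 3 is Canadian.
House 3's tree must be spruce (nothing else left).
The only instrument still possible for house 1 is guitar.
So: house 1 = Swede/cedar/guitar, house 2 = Australian/maple/trumpet, house 3 = Canadian/spruce/saxophone, house 4 = Japanese/poplar/cello.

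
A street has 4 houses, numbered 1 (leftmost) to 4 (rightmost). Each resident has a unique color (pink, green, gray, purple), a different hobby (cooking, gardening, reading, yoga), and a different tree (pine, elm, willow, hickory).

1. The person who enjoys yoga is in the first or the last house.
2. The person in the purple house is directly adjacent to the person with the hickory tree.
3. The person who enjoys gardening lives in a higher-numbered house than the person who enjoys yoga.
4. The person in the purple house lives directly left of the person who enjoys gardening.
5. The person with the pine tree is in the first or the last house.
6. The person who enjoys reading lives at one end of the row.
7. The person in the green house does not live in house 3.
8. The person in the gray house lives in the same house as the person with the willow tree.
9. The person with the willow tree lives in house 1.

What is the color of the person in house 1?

gray

By clue 3, the person who enjoys yoga is in house 1.
From clue 9, the person with the willow tree must be in house 1.
Clue 8 places the person in the gray house in house 1.
House 4 hobby: only reading fits.
So house 4 gets pine for tree.
Clue 4 places the person in the purple house in house 2.
The person who enjoys gardening is in house 3 (clue 4).
That leaves pink as the color for house 3.
That leaves green as the color for house 4.
The only hobby still possible for house 2 is cooking.
Clue 2 places the person with the hickory tree in house 3.
House 2 tree: only elm fits.
So: house 1 = gray/yoga/willow, house 2 = purple/cooking/elm, house 3 = pink/gardening/hickory, house 4 = green/reading/pine.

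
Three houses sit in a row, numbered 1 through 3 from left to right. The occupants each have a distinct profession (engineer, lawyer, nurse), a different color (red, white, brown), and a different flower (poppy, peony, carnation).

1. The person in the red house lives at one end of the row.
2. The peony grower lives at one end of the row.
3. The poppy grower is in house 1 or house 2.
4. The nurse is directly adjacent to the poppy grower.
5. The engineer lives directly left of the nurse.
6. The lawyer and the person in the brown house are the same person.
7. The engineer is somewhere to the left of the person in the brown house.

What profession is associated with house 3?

House 1's profession must be engineer (nothing else left).
Clue 5 places the nurse in house 2.
That leaves lawyer as the profession for house 3.
By clue 4, the poppy grower is in house 1.
The person in the brown house is in house 3 (clue 6).
So house 2 gets white for color.
House 2's flower must be carnation (nothing else left).
The only flower still possible for house 3 is peony.
House 1's color must be red (nothing else left).
So: house 1 = engineer/red/poppy, house 2 = nurse/white/carnation, house 3 = lawyer/brown/peony.

lawyer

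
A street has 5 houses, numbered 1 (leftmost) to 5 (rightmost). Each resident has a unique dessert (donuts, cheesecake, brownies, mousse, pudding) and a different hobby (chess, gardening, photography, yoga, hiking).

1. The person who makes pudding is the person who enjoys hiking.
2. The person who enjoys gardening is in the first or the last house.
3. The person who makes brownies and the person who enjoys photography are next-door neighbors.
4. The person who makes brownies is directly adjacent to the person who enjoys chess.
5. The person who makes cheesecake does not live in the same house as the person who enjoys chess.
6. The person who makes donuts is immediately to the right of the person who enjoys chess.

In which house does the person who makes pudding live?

The person who enjoys gardening is narrowed to house 1 or 5; consider each.
Placing it in house 1 leads to a contradiction, so it's in house 5.
The person who makes donuts is narrowed to house 2 or 3 or 4 or 5; consider each.
Placing it in house 2 and house 3 and house 4 leads to a contradiction, so it's in house 5.
By clue 6, the person who enjoys chess is in house 4.
Clue 4: the person who makes brownies is in house 3.
The only dessert still possible for house 4 is mousse.
The person who enjoys photography is in house 2 (clue 3).
So house 1 gets hiking for hobby.
That leaves yoga as the hobby for house 3.
Clue 1 places the person who makes pudding in house 1.
House 2's dessert must be cheesecake (nothing else left).
So: house 1 = pudding/hiking, house 2 = cheesecake/photography, house 3 = brownies/yoga, house 4 = mousse/chess, house 5 = donuts/gardening.

1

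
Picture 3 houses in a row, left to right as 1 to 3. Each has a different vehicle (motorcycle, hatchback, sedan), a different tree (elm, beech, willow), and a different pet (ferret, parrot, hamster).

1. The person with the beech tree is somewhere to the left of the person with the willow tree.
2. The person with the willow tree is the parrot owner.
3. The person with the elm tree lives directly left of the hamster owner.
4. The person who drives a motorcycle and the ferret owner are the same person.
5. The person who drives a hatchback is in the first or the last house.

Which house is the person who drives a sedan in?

2

The only tree still possible for house 3 is willow.
House 1's pet must be ferret (nothing else left).
Clue 2: the parrot owner is in house 3.
By clue 4, the person who drives a motorcycle is in house 1.
The only vehicle still possible for house 2 is sedan.
The only vehicle still possible for house 3 is hatchback.
House 2 pet: only hamster fits.
By clue 3, the person with the elm tree is in house 1.
House 2's tree must be beech (nothing else left).
So: house 1 = motorcycle/elm/ferret, house 2 = sedan/beech/hamster, house 3 = hatchback/willow/parrot.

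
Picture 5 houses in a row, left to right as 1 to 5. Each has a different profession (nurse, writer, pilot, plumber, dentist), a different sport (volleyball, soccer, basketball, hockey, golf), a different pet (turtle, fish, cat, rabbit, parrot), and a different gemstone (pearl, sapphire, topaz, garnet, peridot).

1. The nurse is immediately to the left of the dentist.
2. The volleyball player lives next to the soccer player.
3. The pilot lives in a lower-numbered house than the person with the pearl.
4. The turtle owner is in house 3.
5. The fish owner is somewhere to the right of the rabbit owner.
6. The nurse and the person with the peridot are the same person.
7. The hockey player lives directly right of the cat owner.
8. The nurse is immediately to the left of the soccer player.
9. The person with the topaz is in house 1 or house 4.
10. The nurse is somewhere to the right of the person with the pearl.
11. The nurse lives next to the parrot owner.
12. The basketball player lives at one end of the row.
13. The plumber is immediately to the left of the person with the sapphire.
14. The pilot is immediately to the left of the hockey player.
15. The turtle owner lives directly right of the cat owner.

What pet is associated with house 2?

cat

Clue 4 places the turtle owner in house 3.
Clue 15 places the cat owner in house 2.
So house 1 gets rabbit for pet.
Clue 7: the hockey player is in house 3.
Clue 14: the pilot is in house 2.
Clue 3: the person with the pearl is in house 3.
By clue 10, the nurse is in house 4.
Clue 11 places the parrot owner in house 5.
House 5's profession must be dentist (nothing else left).
House 2's sport must be golf (nothing else left).
House 4 pet: only fish fits.
House 4's gemstone must be peridot (nothing else left).
By clue 8, the soccer player is in house 5.
The plumber is in house 1 (clue 13).
Clue 13 places the person with the sapphire in house 2.
The only profession still possible for house 3 is writer.
House 1's sport must be basketball (nothing else left).
The only sport still possible for house 4 is volleyball.
House 1's gemstone must be topaz (nothing else left).
The only gemstone still possible for house 5 is garnet.
So: house 1 = plumber/basketball/rabbit/topaz, house 2 = pilot/golf/cat/sapphire, house 3 = writer/hockey/turtle/pearl, house 4 = nurse/volleyball/fish/peridot, house 5 = dentist/soccer/parrot/garnet.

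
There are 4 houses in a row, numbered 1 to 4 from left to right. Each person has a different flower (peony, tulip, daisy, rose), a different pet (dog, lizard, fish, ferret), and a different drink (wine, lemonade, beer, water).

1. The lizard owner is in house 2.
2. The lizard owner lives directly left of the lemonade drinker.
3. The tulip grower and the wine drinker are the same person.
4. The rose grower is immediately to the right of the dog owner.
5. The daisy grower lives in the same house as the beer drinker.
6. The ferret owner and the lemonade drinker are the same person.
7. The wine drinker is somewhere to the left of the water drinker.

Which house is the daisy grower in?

The lizard owner is in house 2 (clue 1).
Clue 2: the lemonade drinker is in house 3.
Clue 6: the ferret owner is in house 3.
House 4 pet: only fish fits.
By clue 4, the rose grower is in house 2.
That leaves peony as the flower for house 3.
So house 4 gets daisy for flower.
That leaves dog as the pet for house 1.
Clue 3: the wine drinker is in house 1.
Clue 5: the beer drinker is in house 4.
That leaves tulip as the flower for house 1.
House 2 drink: only water fits.
So: house 1 = tulip/dog/wine, house 2 = rose/lizard/water, house 3 = peony/ferret/lemonade, house 4 = daisy/fish/beer.

4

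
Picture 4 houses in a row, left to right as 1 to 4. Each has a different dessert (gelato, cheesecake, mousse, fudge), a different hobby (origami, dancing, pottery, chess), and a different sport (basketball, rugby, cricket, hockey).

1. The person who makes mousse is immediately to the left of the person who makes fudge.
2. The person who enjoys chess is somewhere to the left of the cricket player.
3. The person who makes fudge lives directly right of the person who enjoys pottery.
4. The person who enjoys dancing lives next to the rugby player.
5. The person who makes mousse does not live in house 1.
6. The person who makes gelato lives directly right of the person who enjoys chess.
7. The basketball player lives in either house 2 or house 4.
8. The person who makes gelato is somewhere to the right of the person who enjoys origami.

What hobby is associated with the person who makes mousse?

pottery

House 1's dessert must be cheesecake (nothing else left).
So house 4 gets dancing for hobby.
By clue 4, the rugby player is in house 3.
The only sport still possible for house 1 is hockey.
The person who makes fudge is narrowed to house 3 or 4; consider each.
Placing it in house 4 leads to a contradiction, so it's in house 3.
From clue 1, the person who makes mousse must be in house 2.
Clue 3: the person who enjoys pottery is in house 2.
House 4 dessert: only gelato fits.
The person who enjoys chess is in house 3 (clue 6).
The only hobby still possible for house 1 is origami.
Clue 2 places the cricket player in house 4.
House 2's sport must be basketball (nothing else left).
So: house 1 = cheesecake/origami/hockey, house 2 = mousse/pottery/basketball, house 3 = fudge/chess/rugby, house 4 = gelato/dancing/cricket.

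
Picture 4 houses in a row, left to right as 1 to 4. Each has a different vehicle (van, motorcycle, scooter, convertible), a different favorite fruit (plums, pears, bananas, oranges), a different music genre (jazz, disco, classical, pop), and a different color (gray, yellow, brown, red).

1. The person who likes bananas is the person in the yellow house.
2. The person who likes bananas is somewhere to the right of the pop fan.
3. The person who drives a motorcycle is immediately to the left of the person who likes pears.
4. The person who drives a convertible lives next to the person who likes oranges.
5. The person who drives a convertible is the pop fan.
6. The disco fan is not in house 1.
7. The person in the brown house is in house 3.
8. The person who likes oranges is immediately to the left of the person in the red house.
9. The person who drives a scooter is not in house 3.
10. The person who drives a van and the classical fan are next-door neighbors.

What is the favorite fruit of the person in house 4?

bananas

From clue 7, the person in the brown house must be in house 3.
House 1 color: only gray fits.
By clue 4, the person who drives a convertible is in house 2.
The pop fan is in house 2 (clue 5).
Clue 2 places the person who likes bananas in house 4.
House 1's music genre must be jazz (nothing else left).
From clue 1, the person in the yellow house must be in house 4.
The person who drives a motorcycle is in house 1 (clue 3).
The only vehicle still possible for house 3 is van.
House 4 vehicle: only scooter fits.
So house 2 gets pears for favorite fruit.
So house 2 gets red for color.
By clue 8, the person who likes oranges is in house 1.
The classical fan is in house 4 (clue 10).
So house 3 gets plums for favorite fruit.
That leaves disco as the music genre for house 3.
So: house 1 = motorcycle/oranges/jazz/gray, house 2 = convertible/pears/pop/red, house 3 = van/plums/disco/brown, house 4 = scooter/bananas/classical/yellow.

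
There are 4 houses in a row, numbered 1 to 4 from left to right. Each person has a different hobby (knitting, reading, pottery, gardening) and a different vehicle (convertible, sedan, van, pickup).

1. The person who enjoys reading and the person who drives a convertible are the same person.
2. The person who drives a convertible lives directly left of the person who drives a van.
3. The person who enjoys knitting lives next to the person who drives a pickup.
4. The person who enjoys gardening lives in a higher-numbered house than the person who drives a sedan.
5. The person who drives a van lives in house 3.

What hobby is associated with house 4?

gardening

From clue 5, the person who drives a van must be in house 3.
So house 4 gets pickup for vehicle.
Clue 2: the person who drives a convertible is in house 2.
The person who enjoys knitting is in house 3 (clue 3).
That leaves sedan as the vehicle for house 1.
By clue 1, the person who enjoys reading is in house 2.
So house 1 gets pottery for hobby.
House 4's hobby must be gardening (nothing else left).
So: house 1 = pottery/sedan, house 2 = reading/convertible, house 3 = knitting/van, house 4 = gardening/pickup.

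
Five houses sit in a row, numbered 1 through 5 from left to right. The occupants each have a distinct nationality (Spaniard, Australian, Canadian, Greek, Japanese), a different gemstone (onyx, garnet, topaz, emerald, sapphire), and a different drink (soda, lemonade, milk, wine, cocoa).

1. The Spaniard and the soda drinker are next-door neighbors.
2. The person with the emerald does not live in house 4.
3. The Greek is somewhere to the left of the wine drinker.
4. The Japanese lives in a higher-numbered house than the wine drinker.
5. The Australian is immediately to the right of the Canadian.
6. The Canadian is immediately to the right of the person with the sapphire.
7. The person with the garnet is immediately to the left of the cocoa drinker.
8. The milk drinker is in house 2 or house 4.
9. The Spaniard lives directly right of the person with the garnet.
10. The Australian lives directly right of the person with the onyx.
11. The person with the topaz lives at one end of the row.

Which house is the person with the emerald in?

3

The only nationality still possible for house 1 is Greek.
The person with the topaz is narrowed to house 1 or 5; consider each.
Placing it in house 1 leads to a contradiction, so it's in house 5.
The milk drinker is narrowed to house 2 or 4; consider each.
Placing it in house 4 leads to a contradiction, so it's in house 2.
House 2 nationality: only Canadian fits.
Clue 5 places the Australian in house 3.
Clue 6: the person with the sapphire is in house 1.
By clue 10, the person with the onyx is in house 2.
House 4's gemstone must be garnet (nothing else left).
So house 1 gets lemonade for drink.
Clue 7 places the cocoa drinker in house 5.
By clue 9, the Spaniard is in house 5.
House 4 nationality: only Japanese fits.
House 3 gemstone: only emerald fits.
Clue 1 places the soda drinker in house 4.
The wine drinker is in house 3 (clue 4).
So: house 1 = Greek/sapphire/lemonade, house 2 = Canadian/onyx/milk, house 3 = Australian/emerald/wine, house 4 = Japanese/garnet/soda, house 5 = Spaniard/topaz/cocoa.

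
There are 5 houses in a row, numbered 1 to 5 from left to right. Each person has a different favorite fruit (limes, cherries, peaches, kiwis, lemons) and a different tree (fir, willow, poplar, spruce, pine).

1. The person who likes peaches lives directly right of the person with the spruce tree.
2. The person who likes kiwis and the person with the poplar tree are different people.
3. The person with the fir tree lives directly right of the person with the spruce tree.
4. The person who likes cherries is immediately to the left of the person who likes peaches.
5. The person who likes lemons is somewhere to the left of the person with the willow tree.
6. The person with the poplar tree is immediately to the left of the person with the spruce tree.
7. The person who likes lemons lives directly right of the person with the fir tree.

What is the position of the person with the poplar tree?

1

By clue 3, the person with the fir tree is in house 3.
By clue 3, the person with the spruce tree is in house 2.
From clue 6, the person with the poplar tree must be in house 1.
The person who likes lemons is in house 4 (clue 7).
Clue 1 places the person who likes peaches in house 3.
Clue 4: the person who likes cherries is in house 2.
The person with the willow tree is in house 5 (clue 5).
House 1's favorite fruit must be limes (nothing else left).
The only favorite fruit still possible for house 5 is kiwis.
So house 4 gets pine for tree.
So: house 1 = limes/poplar, house 2 = cherries/spruce, house 3 = peaches/fir, house 4 = lemons/pine, house 5 = kiwis/willow.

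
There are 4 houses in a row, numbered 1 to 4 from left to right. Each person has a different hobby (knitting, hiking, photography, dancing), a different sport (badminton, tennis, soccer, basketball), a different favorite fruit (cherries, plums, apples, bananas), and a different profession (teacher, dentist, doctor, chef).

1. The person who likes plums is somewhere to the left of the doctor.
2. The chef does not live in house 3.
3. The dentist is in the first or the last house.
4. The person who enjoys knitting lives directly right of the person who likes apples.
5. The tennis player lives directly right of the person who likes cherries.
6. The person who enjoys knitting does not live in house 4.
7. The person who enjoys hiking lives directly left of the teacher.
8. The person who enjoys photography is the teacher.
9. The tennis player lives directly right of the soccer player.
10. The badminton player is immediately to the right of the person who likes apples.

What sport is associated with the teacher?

So house 4 gets bananas for favorite fruit.
The person who enjoys knitting is narrowed to house 2 or 3; consider each.
Placing it in house 3 leads to a contradiction, so it's in house 2.
By clue 4, the person who likes apples is in house 1.
The badminton player is in house 2 (clue 10).
Clue 8 places the person who enjoys photography in house 4.
Clue 8 places the teacher in house 4.
The tennis player is in house 4 (clue 9).
Clue 9 places the soccer player in house 3.
That leaves basketball as the sport for house 1.
So house 1 gets dentist for profession.
That leaves chef as the profession for house 2.
House 3 profession: only doctor fits.
Clue 1 places the person who likes plums in house 2.
The person who likes cherries is in house 3 (clue 5).
From clue 7, the person who enjoys hiking must be in house 3.
That leaves dancing as the hobby for house 1.
So: house 1 = dancing/basketball/apples/dentist, house 2 = knitting/badminton/plums/chef, house 3 = hiking/soccer/cherries/doctor, house 4 = photography/tennis/bananas/teacher.

tennis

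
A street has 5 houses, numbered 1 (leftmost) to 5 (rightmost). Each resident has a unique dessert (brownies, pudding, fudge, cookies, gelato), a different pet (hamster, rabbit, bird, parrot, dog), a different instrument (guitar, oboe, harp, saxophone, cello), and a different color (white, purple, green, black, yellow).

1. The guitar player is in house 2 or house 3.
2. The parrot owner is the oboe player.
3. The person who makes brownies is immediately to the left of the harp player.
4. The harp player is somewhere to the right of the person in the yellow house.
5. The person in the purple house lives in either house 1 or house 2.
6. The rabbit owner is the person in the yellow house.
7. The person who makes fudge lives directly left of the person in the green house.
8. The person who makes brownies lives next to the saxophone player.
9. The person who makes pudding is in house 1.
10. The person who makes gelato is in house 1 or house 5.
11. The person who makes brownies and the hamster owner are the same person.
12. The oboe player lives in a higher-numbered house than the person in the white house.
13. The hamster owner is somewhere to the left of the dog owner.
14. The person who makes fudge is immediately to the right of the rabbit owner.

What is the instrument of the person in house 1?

cello

Clue 9: the person who makes pudding is in house 1.
The only dessert still possible for house 5 is gelato.
The guitar player is narrowed to house 2 or 3; consider each.
Placing it in house 2 leads to a contradiction, so it's in house 3.
That leaves cello as the instrument for house 1.
The person who makes brownies is narrowed to house 3 or 4; consider each.
Placing it in house 4 leads to a contradiction, so it's in house 3.
Clue 3: the harp player is in house 4.
By clue 11, the hamster owner is in house 3.
The only instrument still possible for house 2 is saxophone.
So house 5 gets oboe for instrument.
Clue 2: the parrot owner is in house 5.
Clue 14 places the person who makes fudge in house 2.
Clue 14 places the rabbit owner in house 1.
So house 4 gets cookies for dessert.
The only pet still possible for house 2 is bird.
House 4's pet must be dog (nothing else left).
By clue 6, the person in the yellow house is in house 1.
Clue 7 places the person in the green house in house 3.
House 5's color must be black (nothing else left).
That leaves purple as the color for house 2.
That leaves white as the color for house 4.
So: house 1 = pudding/rabbit/cello/yellow, house 2 = fudge/bird/saxophone/purple, house 3 = brownies/hamster/guitar/green, house 4 = cookies/dog/harp/white, house 5 = gelato/parrot/oboe/black.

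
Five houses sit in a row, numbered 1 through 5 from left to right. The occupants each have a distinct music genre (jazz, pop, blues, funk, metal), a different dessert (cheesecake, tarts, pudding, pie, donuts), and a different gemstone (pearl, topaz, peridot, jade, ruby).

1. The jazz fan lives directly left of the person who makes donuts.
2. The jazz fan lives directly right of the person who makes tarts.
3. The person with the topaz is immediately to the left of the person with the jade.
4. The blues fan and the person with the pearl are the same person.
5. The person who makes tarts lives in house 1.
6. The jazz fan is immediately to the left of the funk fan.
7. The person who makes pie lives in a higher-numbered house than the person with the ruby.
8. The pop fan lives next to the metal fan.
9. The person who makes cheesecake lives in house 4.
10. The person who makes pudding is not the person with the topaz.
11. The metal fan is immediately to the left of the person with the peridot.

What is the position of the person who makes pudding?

Clue 5: the person who makes tarts is in house 1.
By clue 9, the person who makes cheesecake is in house 4.
Clue 2 places the jazz fan in house 2.
Clue 6 places the funk fan in house 3.
The person who makes donuts is in house 3 (clue 1).
By clue 8, the pop fan is in house 5.
Clue 8: the metal fan is in house 4.
The person with the peridot is in house 5 (clue 11).
House 1 music genre: only blues fits.
Clue 4: the person with the pearl is in house 1.
From clue 7, the person who makes pie must be in house 5.
House 2's dessert must be pudding (nothing else left).
The person with the topaz is in house 3 (clue 10).
The only gemstone still possible for house 2 is ruby.
That leaves jade as the gemstone for house 4.
So: house 1 = blues/tarts/pearl, house 2 = jazz/pudding/ruby, house 3 = funk/donuts/topaz, house 4 = metal/cheesecake/jade, house 5 = pop/pie/peridot.

2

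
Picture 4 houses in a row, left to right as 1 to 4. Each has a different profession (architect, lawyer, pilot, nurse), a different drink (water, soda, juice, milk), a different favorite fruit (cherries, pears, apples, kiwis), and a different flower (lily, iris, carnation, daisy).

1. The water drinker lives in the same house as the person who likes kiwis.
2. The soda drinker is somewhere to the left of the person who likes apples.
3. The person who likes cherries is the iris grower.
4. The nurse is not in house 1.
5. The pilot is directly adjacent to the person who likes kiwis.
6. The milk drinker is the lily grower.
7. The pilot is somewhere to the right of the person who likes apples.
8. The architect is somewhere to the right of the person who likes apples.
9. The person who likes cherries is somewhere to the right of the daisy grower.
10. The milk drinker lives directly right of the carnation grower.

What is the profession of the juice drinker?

So house 1 gets lawyer for profession.
That leaves nurse as the profession for house 2.
That leaves pears as the favorite fruit for house 1.
The architect is narrowed to house 3 or 4; consider each.
Placing it in house 4 leads to a contradiction, so it's in house 3.
By clue 8, the person who likes apples is in house 2.
House 4 profession: only pilot fits.
Clue 2: the soda drinker is in house 1.
From clue 5, the person who likes kiwis must be in house 3.
The only favorite fruit still possible for house 4 is cherries.
By clue 1, the water drinker is in house 3.
From clue 3, the iris grower must be in house 4.
From clue 6, the milk drinker must be in house 2.
From clue 6, the lily grower must be in house 2.
Clue 10: the carnation grower is in house 1.
That leaves juice as the drink for house 4.
House 3's flower must be daisy (nothing else left).
So: house 1 = lawyer/soda/pears/carnation, house 2 = nurse/milk/apples/lily, house 3 = architect/water/kiwis/daisy, house 4 = pilot/juice/cherries/iris.

pilot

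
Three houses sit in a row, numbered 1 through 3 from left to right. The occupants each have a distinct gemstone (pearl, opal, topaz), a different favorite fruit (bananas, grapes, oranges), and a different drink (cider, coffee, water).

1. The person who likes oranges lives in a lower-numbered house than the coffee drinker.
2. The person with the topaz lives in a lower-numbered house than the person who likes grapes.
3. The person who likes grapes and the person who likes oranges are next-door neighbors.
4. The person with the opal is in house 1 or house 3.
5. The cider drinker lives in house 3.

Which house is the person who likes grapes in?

From clue 5, the cider drinker must be in house 3.
House 1 drink: only water fits.
House 2's drink must be coffee (nothing else left).
Clue 1 places the person who likes oranges in house 1.
From clue 3, the person who likes grapes must be in house 2.
That leaves bananas as the favorite fruit for house 3.
From clue 2, the person with the topaz must be in house 1.
That leaves pearl as the gemstone for house 2.
House 3's gemstone must be opal (nothing else left).
So: house 1 = topaz/oranges/water, house 2 = pearl/grapes/coffee, house 3 = opal/bananas/cider.

2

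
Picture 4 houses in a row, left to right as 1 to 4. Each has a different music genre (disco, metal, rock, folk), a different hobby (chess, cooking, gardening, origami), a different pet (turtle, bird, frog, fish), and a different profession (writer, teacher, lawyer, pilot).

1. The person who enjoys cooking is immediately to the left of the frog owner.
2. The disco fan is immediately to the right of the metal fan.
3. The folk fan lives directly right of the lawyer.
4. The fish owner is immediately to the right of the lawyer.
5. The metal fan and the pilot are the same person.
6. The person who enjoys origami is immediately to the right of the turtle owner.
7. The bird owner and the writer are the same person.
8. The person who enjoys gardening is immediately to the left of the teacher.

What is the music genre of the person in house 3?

The disco fan is narrowed to house 2 or 3 or 4; consider each.
Placing it in house 2 and house 4 leads to a contradiction, so it's in house 3.
By clue 2, the metal fan is in house 2.
By clue 5, the pilot is in house 2.
House 1's music genre must be rock (nothing else left).
The only music genre still possible for house 4 is folk.
From clue 3, the lawyer must be in house 3.
The fish owner is in house 4 (clue 4).
That leaves writer as the profession for house 1.
House 4's profession must be teacher (nothing else left).
Clue 7 places the bird owner in house 1.
Clue 8 places the person who enjoys gardening in house 3.
Clue 6 places the person who enjoys origami in house 4.
By clue 6, the turtle owner is in house 3.
So house 2 gets frog for pet.
Clue 1: the person who enjoys cooking is in house 1.
House 2 hobby: only chess fits.
So: house 1 = rock/cooking/bird/writer, house 2 = metal/chess/frog/pilot, house 3 = disco/gardening/turtle/lawyer, house 4 = folk/origami/fish/teacher.

disco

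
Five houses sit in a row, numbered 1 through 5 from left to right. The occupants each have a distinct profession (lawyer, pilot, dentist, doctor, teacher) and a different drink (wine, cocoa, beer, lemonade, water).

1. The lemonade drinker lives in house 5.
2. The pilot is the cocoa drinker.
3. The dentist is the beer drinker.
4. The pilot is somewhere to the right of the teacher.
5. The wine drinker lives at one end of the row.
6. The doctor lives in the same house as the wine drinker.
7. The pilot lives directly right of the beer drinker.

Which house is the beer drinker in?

3

From clue 1, the lemonade drinker must be in house 5.
Clue 6: the doctor is in house 1.
House 5's profession must be lawyer (nothing else left).
The only drink still possible for house 1 is wine.
House 4 profession: only pilot fits.
The cocoa drinker is in house 4 (clue 2).
The beer drinker is in house 3 (clue 7).
That leaves water as the drink for house 2.
From clue 3, the dentist must be in house 3.
The only profession still possible for house 2 is teacher.
So: house 1 = doctor/wine, house 2 = teacher/water, house 3 = dentist/beer, house 4 = pilot/cocoa, house 5 = lawyer/lemonade.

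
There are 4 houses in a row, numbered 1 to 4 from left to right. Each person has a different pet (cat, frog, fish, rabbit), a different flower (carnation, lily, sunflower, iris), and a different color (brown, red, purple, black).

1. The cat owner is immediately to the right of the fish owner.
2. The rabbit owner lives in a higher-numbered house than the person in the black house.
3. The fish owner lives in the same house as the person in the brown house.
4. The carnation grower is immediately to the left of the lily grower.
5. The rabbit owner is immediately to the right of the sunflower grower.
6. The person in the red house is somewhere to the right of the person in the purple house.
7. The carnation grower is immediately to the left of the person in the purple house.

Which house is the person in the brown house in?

House 4's color must be red (nothing else left).
The only flower still possible for house 4 is iris.
The carnation grower is narrowed to house 1 or 2; consider each.
Placing it in house 2 leads to a contradiction, so it's in house 1.
From clue 4, the lily grower must be in house 2.
From clue 7, the person in the purple house must be in house 2.
The only flower still possible for house 3 is sunflower.
From clue 5, the rabbit owner must be in house 4.
The cat owner is in house 2 (clue 1).
Clue 1 places the fish owner in house 1.
The person in the brown house is in house 1 (clue 3).
That leaves frog as the pet for house 3.
So house 3 gets black for color.
So: house 1 = fish/carnation/brown, house 2 = cat/lily/purple, house 3 = frog/sunflower/black, house 4 = rabbit/iris/red.

1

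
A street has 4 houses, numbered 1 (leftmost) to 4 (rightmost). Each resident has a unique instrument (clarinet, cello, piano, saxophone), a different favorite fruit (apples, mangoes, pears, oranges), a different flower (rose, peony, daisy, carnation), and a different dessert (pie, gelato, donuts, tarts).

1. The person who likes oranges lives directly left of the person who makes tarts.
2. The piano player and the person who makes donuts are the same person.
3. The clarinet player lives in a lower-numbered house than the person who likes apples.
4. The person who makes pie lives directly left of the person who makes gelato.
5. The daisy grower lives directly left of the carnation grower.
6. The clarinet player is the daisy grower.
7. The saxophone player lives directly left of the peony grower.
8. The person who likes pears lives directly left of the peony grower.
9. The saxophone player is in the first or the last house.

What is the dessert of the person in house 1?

Clue 9 places the saxophone player in house 1.
By clue 7, the peony grower is in house 2.
Clue 8: the person who likes pears is in house 1.
House 1 flower: only rose fits.
House 3's flower must be daisy (nothing else left).
House 4 flower: only carnation fits.
House 1 dessert: only pie fits.
Clue 4: the person who makes gelato is in house 2.
Clue 6: the clarinet player is in house 3.
The piano player is in house 4 (clue 2).
The person who makes donuts is in house 4 (clue 2).
The person who likes apples is in house 4 (clue 3).
House 2 instrument: only cello fits.
So house 3 gets tarts for dessert.
Clue 1 places the person who likes oranges in house 2.
That leaves mangoes as the favorite fruit for house 3.
So: house 1 = saxophone/pears/rose/pie, house 2 = cello/oranges/peony/gelato, house 3 = clarinet/mangoes/daisy/tarts, house 4 = piano/apples/carnation/donuts.

pie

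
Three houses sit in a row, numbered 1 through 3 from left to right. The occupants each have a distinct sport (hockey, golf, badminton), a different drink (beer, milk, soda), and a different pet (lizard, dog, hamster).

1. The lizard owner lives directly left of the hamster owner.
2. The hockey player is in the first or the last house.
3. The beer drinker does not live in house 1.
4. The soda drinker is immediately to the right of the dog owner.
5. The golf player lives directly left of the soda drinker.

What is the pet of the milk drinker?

dog

So house 1 gets milk for drink.
House 3 pet: only hamster fits.
The lizard owner is in house 2 (clue 1).
That leaves dog as the pet for house 1.
By clue 4, the soda drinker is in house 2.
Clue 5 places the golf player in house 1.
The only sport still possible for house 2 is badminton.
So house 3 gets hockey for sport.
The only drink still possible for house 3 is beer.
So: house 1 = golf/milk/dog, house 2 = badminton/soda/lizard, house 3 = hockey/beer/hamster.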